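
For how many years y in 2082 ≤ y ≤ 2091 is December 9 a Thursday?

Day of week of December 9 in each year:
2082: Wed, 2083: Thu ✓, 2084: Sat, 2085: Sun, 2086: Mon, 2087: Tue, 2088: Thu ✓, 2089: Fri, 2090: Sat, 2091: Sun
Thursdays: 2083, 2088.

2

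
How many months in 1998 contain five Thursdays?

5

A month has five Thursdays exactly when Thursday falls within its first (length − 28) days.
Jan: 31 days, starts Thu → 5 of Thu, Fri, Sat ✓
Feb: 28 days, starts Sun → 5 of (none)
Mar: 31 days, starts Sun → 5 of Sun, Mon, Tue
Apr: 30 days, starts Wed → 5 of Wed, Thu ✓
May: 31 days, starts Fri → 5 of Fri, Sat, Sun
Jun: 30 days, starts Mon → 5 of Mon, Tue
Jul: 31 days, starts Wed → 5 of Wed, Thu, Fri ✓
Aug: 31 days, starts Sat → 5 of Sat, Sun, Mon
Sep: 30 days, starts Tue → 5 of Tue, Wed
Oct: 31 days, starts Thu → 5 of Thu, Fri, Sat ✓
Nov: 30 days, starts Sun → 5 of Sun, Mon
Dec: 31 days, starts Tue → 5 of Tue, Wed, Thu ✓
Months with five Thursdays: Jan, Apr, Jul, Oct, Dec.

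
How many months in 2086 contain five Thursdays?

4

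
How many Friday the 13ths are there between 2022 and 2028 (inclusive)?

11

Friday-the-13ths by year:
2022: May
2023: Jan, Oct
2024: Sep, Dec
2025: Jun
2026: Feb, Mar, Nov
2027: Aug
2028: Oct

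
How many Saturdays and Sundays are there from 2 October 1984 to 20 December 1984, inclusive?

22

2 October 1984 is a Tuesday.
From 2 October 1984 to 20 December 1984 is 80 days inclusive.
80 = 7 × 11 + 3, so there are 11 full weeks plus 3 extra days.
Each full week contributes 2 weekend days (Sat, Sun): 11 × 2 = 22.
The 3 extra days are Tue, Wed, Thu — none qualify.
Total: 22 + 0 = 22.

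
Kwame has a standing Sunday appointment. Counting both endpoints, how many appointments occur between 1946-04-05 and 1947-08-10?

71

1946-04-05 is a Friday.
The range spans 493 days (inclusive of both endpoints).
493 = 7 × 70 + 3, so there are 70 full weeks plus 3 extra days.
Each full week contributes one Sunday: 70 so far.
The 3 extra days are Friday, Saturday, Sunday — 1 of them qualifies.
Total: 70 + 1 = 71.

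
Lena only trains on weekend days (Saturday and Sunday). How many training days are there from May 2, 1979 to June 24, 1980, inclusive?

May 2, 1979 is a Wednesday.
The range spans 420 days (inclusive of both endpoints).
420 = 7 × 60, so the span is exactly 60 full weeks.
Each full week contributes 2 weekend days (Sat, Sun): 60 × 2 = 120.

120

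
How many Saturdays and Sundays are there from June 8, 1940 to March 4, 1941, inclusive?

78

June 8, 1940 is a Saturday.
From June 8, 1940 to March 4, 1941 is 270 days inclusive.
270 = 7 × 38 + 4, so there are 38 full weeks plus 4 extra days.
Each full week contributes 2 weekend days (Sat, Sun): 38 × 2 = 76.
The 4 extra days are Sat, Sun, Mon, Tue — 2 of them qualify.
Total: 76 + 2 = 78.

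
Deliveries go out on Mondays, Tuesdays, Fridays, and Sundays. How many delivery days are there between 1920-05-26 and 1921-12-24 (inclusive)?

1920-05-26 is a Wednesday.
That's 578 days from start to end, counting both.
578 = 7 × 82 + 4, so there are 82 full weeks plus 4 extra days.
Each full week contributes 4 days from the set (Mon, Tue, Fri, Sun): 82 × 4 = 328.
The 4 extra days are Wed, Thu, Fri, Sat — 1 of them qualifies.
Total: 328 + 1 = 329.

329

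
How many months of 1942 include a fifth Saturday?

A month has five Saturdays exactly when Saturday falls within its first (length − 28) days.
Jan: 31 days, starts Thu → 5 of Thu, Fri, Sat ✓
Feb: 28 days, starts Sun → 5 of (none)
Mar: 31 days, starts Sun → 5 of Sun, Mon, Tue
Apr: 30 days, starts Wed → 5 of Wed, Thu
May: 31 days, starts Fri → 5 of Fri, Sat, Sun ✓
Jun: 30 days, starts Mon → 5 of Mon, Tue
Jul: 31 days, starts Wed → 5 of Wed, Thu, Fri
Aug: 31 days, starts Sat → 5 of Sat, Sun, Mon ✓
Sep: 30 days, starts Tue → 5 of Tue, Wed
Oct: 31 days, starts Thu → 5 of Thu, Fri, Sat ✓
Nov: 30 days, starts Sun → 5 of Sun, Mon
Dec: 31 days, starts Tue → 5 of Tue, Wed, Thu
Months with five Saturdays: Jan, May, Aug, Oct.

4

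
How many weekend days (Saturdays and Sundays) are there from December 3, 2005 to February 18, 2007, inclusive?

128

December 3, 2005 is a Saturday.
The range spans 443 days (inclusive of both endpoints).
443 = 7 × 63 + 2, so there are 63 full weeks plus 2 extra days.
Each full week contributes 2 weekend days (Sat, Sun): 63 × 2 = 126.
The 2 extra days are Sat, Sun — 2 of them qualify.
Total: 126 + 2 = 128.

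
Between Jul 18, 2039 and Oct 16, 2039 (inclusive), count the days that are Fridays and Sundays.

Jul 18, 2039 is a Monday.
That's 91 days from start to end, counting both.
91 = 7 × 13, so the span is exactly 13 full weeks.
Each full week contributes 2 days from the set (Fri, Sun): 13 × 2 = 26.

26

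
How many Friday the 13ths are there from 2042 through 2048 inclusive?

13

Friday-the-13ths by year:
2042: Jun
2043: Feb, Mar, Nov
2044: May
2045: Jan, Oct
2046: Apr, Jul
2047: Sep, Dec
2048: Mar, Nov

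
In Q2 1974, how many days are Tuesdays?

13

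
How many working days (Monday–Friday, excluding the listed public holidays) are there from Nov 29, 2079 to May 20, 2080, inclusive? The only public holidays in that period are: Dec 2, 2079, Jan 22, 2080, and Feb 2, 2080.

Nov 29, 2079 is a Wednesday.
The range spans 174 days (inclusive of both endpoints).
174 = 7 × 24 + 6, so there are 24 full weeks plus 6 extra days.
Each full week contributes 5 weekdays (Mon–Fri): 24 × 5 = 120.
The 6 extra days are Wed, Thu, Fri, Sat, Sun, Mon — 4 of them qualify.
Total: 120 + 4 = 124.
Holidays: Dec 2, 2079 (Sat); Jan 22, 2080 (Mon); Feb 2, 2080 (Fri).
2 of the 3 holidays fall on weekdays; the rest are weekends and were already excluded.
Business days: 124 − 2 = 122.

122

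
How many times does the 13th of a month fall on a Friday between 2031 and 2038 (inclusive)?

13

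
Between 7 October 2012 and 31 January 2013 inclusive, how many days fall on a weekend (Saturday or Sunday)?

33

7 October 2012 is a Sunday.
From 7 October 2012 to 31 January 2013 is 117 days inclusive.
117 = 7 × 16 + 5, so there are 16 full weeks plus 5 extra days.
Each full week contributes 2 weekend days (Sat, Sun): 16 × 2 = 32.
The 5 extra days are Sunday, Monday, Tuesday, Wednesday, Thursday — 1 of them qualifies.
Total: 32 + 1 = 33.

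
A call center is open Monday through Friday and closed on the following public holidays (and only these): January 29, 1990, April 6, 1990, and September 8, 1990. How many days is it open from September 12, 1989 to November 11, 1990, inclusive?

September 12, 1989 is a Tuesday.
The range spans 426 days (inclusive of both endpoints).
426 = 7 × 60 + 6, so there are 60 full weeks plus 6 extra days.
Each full week contributes 5 weekdays (Mon–Fri): 60 × 5 = 300.
The 6 extra days are Tuesday, Wednesday, Thursday, Friday, Saturday, Sunday — 4 of them qualify.
Total: 300 + 4 = 304.
Holidays: January 29, 1990 (Mon); April 6, 1990 (Fri); September 8, 1990 (Sat).
2 of the 3 holidays fall on weekdays; the rest are weekends and were already excluded.
Business days: 304 − 2 = 302.

302 working days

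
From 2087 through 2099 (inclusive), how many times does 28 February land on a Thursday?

2

Day of week of February 28 in each year:
2087: Fri, 2088: Sat, 2089: Mon, 2090: Tue, 2091: Wed, 2092: Thu ✓, 2093: Sat, 2094: Sun, 2095: Mon, 2096: Tue, 2097: Thu ✓, 2098: Fri, 2099: Sat
Thursdays: 2092, 2097.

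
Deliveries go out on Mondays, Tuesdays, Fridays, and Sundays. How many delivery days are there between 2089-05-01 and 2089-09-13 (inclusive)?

79

2089-05-01 is a Sunday.
From 2089-05-01 to 2089-09-13 is 136 days inclusive.
136 = 7 × 19 + 3, so there are 19 full weeks plus 3 extra days.
Each full week contributes 4 days from the set (Mon, Tue, Fri, Sun): 19 × 4 = 76.
The 3 extra days are Sun, Mon, Tue — 3 of them qualify.
Total: 76 + 3 = 79.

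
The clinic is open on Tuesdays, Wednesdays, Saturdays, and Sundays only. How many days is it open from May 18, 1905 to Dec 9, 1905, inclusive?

117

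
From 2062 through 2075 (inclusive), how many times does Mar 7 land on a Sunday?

Day of week of March 7 in each year:
2062: Tue, 2063: Wed, 2064: Fri, 2065: Sat, 2066: Sun ✓, 2067: Mon, 2068: Wed, 2069: Thu, 2070: Fri, 2071: Sat, 2072: Mon, 2073: Tue, 2074: Wed, 2075: Thu
Sundays: 2066.

1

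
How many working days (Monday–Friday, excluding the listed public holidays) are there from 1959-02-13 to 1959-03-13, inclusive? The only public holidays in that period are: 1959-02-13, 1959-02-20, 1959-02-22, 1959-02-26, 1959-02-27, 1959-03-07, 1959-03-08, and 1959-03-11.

16 working days

1959-02-13 is a Friday.
That's 29 days from start to end, counting both.
29 = 7 × 4 + 1, so there are 4 full weeks plus 1 extra day.
Each full week contributes 5 weekdays (Mon–Fri): 4 × 5 = 20.
The 1 extra day is Fri — 1 of them qualifies.
Total: 20 + 1 = 21.
Holidays: 1959-02-13 (Fri); 1959-02-20 (Fri); 1959-02-22 (Sun); 1959-02-26 (Thu); 1959-02-27 (Fri); 1959-03-07 (Sat); 1959-03-08 (Sun); 1959-03-11 (Wed).
5 of the 8 holidays fall on weekdays; the rest are weekends and were already excluded.
Business days: 21 − 5 = 16.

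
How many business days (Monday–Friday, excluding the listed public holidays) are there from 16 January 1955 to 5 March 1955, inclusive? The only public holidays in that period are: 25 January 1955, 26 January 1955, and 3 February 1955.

32 business days

16 January 1955 is a Sunday.
The range spans 49 days (inclusive of both endpoints).
49 = 7 × 7, so the span is exactly 7 full weeks.
Each full week contributes 5 weekdays (Mon–Fri): 7 × 5 = 35.
Total: 35.
Holidays: 25 January 1955 (Tue); 26 January 1955 (Wed); 3 February 1955 (Thu).
All 3 holidays fall on weekdays, so subtract 3.
Business days: 35 − 3 = 32.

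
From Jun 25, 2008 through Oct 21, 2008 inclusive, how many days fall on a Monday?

17

Jun 25, 2008 is a Wednesday.
That's 119 days from start to end, counting both.
119 = 7 × 17, so the span is exactly 17 full weeks.
Each full week contributes one Monday: 17 so far.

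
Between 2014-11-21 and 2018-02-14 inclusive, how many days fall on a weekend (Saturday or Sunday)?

338

2014-11-21 is a Friday.
That's 1182 days from start to end, counting both.
1182 = 7 × 168 + 6, so there are 168 full weeks plus 6 extra days.
Each full week contributes 2 weekend days (Sat, Sun): 168 × 2 = 336.
The 6 extra days are Fri, Sat, Sun, Mon, Tue, Wed — 2 of them qualify.
Total: 336 + 2 = 338.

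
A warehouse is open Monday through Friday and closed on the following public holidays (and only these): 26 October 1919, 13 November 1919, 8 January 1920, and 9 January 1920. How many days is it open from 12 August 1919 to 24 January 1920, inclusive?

116

12 August 1919 is a Tuesday.
The range spans 166 days (inclusive of both endpoints).
166 = 7 × 23 + 5, so there are 23 full weeks plus 5 extra days.
Each full week contributes 5 weekdays (Mon–Fri): 23 × 5 = 115.
The 5 extra days are Tue, Wed, Thu, Fri, Sat — 4 of them qualify.
Total: 115 + 4 = 119.
Holidays: 26 October 1919 (Sun); 13 November 1919 (Thu); 8 January 1920 (Thu); 9 January 1920 (Fri).
3 of the 4 holidays fall on weekdays; the rest are weekends and were already excluded.
Business days: 119 − 3 = 116.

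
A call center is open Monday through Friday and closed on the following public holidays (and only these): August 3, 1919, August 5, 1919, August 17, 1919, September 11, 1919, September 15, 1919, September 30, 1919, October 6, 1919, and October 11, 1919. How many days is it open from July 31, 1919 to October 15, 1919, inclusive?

50 business days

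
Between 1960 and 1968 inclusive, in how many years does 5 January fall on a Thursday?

2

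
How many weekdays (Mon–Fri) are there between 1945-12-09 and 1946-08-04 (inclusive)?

1945-12-09 is a Sunday.
From 1945-12-09 to 1946-08-04 is 239 days inclusive.
239 = 7 × 34 + 1, so there are 34 full weeks plus 1 extra day.
Each full week contributes 5 weekdays (Mon–Fri): 34 × 5 = 170.
The 1 extra day is Sunday — none qualify.
Total: 170 + 0 = 170.

170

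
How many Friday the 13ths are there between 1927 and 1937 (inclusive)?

20

Friday-the-13ths by year:
1927: May
1928: Jan, Apr, Jul
1929: Sep, Dec
1930: Jun
1931: Feb, Mar, Nov
1932: May
1933: Jan, Oct
1934: Apr, Jul
1935: Sep, Dec
1936: Mar, Nov
1937: Aug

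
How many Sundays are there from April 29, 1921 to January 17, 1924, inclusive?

April 29, 1921 is a Friday.
That's 994 days from start to end, counting both.
994 = 7 × 142, so the span is exactly 142 full weeks.
Each full week contributes one Sunday: 142 so far.

142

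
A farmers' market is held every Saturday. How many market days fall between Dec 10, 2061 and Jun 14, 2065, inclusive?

184 Saturdays

Dec 10, 2061 is a Saturday.
The range spans 1283 days (inclusive of both endpoints).
1283 = 7 × 183 + 2, so there are 183 full weeks plus 2 extra days.
Each full week contributes one Saturday: 183 so far.
The 2 extra days are Saturday, Sunday — 1 of them qualifies.
Total: 183 + 1 = 184.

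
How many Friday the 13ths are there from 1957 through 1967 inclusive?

Friday-the-13ths by year:
1957: Sep, Dec
1958: Jun
1959: Feb, Mar, Nov
1960: May
1961: Jan, Oct
1962: Apr, Jul
1963: Sep, Dec
1964: Mar, Nov
1965: Aug
1966: May
1967: Jan, Oct

19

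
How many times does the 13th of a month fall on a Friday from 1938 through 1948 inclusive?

Friday-the-13ths by year:
1938: May
1939: Jan, Oct
1940: Sep, Dec
1941: Jun
1942: Feb, Mar, Nov
1943: Aug
1944: Oct
1945: Apr, Jul
1946: Sep, Dec
1947: Jun
1948: Feb, Aug

18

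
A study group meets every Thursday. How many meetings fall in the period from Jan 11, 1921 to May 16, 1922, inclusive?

Jan 11, 1921 is a Tuesday.
The range spans 491 days (inclusive of both endpoints).
491 = 7 × 70 + 1, so there are 70 full weeks plus 1 extra day.
Each full week contributes one Thursday: 70 so far.
The 1 extra day is Tue — none qualify.
Total: 70 + 0 = 70.

70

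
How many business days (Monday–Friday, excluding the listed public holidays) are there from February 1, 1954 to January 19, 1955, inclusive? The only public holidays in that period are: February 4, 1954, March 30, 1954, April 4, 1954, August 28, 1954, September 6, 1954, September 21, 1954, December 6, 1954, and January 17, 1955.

February 1, 1954 is a Monday.
That's 353 days from start to end, counting both.
353 = 7 × 50 + 3, so there are 50 full weeks plus 3 extra days.
Each full week contributes 5 weekdays (Mon–Fri): 50 × 5 = 250.
The 3 extra days are Mon, Tue, Wed — 3 of them qualify.
Total: 250 + 3 = 253.
Holidays: February 4, 1954 (Thu); March 30, 1954 (Tue); April 4, 1954 (Sun); August 28, 1954 (Sat); September 6, 1954 (Mon); September 21, 1954 (Tue); December 6, 1954 (Mon); January 17, 1955 (Mon).
6 of the 8 holidays fall on weekdays; the rest are weekends and were already excluded.
Business days: 253 − 6 = 247.

247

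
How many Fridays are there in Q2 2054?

1 April 2054 is a Wednesday.
The range spans 91 days (inclusive of both endpoints).
91 = 7 × 13, so the span is exactly 13 full weeks.
Each full week contributes one Friday: 13 so far.

13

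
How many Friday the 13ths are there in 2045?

2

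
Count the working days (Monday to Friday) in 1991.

January 1, 1991 is a Tuesday.
From January 1, 1991 to December 31, 1991 is 365 days inclusive.
365 = 7 × 52 + 1, so there are 52 full weeks plus 1 extra day.
Each full week contributes 5 weekdays (Mon–Fri): 52 × 5 = 260.
The 1 extra day is Tuesday — 1 of them qualifies.
Total: 260 + 1 = 261.

261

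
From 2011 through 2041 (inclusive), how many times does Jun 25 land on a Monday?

5

Day of week of June 25 in each year:
2011: Sat, 2012: Mon ✓, 2013: Tue, 2014: Wed, 2015: Thu, 2016: Sat, 2017: Sun, 2018: Mon ✓, 2019: Tue, 2020: Thu, 2021: Fri, 2022: Sat, 2023: Sun, 2024: Tue, 2025: Wed, 2026: Thu, 2027: Fri, 2028: Sun, 2029: Mon ✓, 2030: Tue, 2031: Wed, 2032: Fri, 2033: Sat, 2034: Sun, 2035: Mon ✓, 2036: Wed, 2037: Thu, 2038: Fri, 2039: Sat, 2040: Mon ✓, 2041: Tue
Mondays: 2012, 2018, 2029, 2035, 2040.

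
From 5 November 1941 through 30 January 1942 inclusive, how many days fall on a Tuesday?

5 November 1941 is a Wednesday.
The range spans 87 days (inclusive of both endpoints).
87 = 7 × 12 + 3, so there are 12 full weeks plus 3 extra days.
Each full week contributes one Tuesday: 12 so far.
The 3 extra days are Wed, Thu, Fri — none qualify.
Total: 12 + 0 = 12.

12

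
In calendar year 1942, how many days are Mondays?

52

January 1, 1942 is a Thursday.
That's 365 days from start to end, counting both.
365 = 7 × 52 + 1, so there are 52 full weeks plus 1 extra day.
Each full week contributes one Monday: 52 so far.
The 1 extra day is Thu — none qualify.
Total: 52 + 0 = 52.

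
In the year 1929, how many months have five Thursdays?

A month has five Thursdays exactly when Thursday falls within its first (length − 28) days.
Jan: 31 days, starts Tue → 5 of Tue, Wed, Thu ✓
Feb: 28 days, starts Fri → 5 of (none)
Mar: 31 days, starts Fri → 5 of Fri, Sat, Sun
Apr: 30 days, starts Mon → 5 of Mon, Tue
May: 31 days, starts Wed → 5 of Wed, Thu, Fri ✓
Jun: 30 days, starts Sat → 5 of Sat, Sun
Jul: 31 days, starts Mon → 5 of Mon, Tue, Wed
Aug: 31 days, starts Thu → 5 of Thu, Fri, Sat ✓
Sep: 30 days, starts Sun → 5 of Sun, Mon
Oct: 31 days, starts Tue → 5 of Tue, Wed, Thu ✓
Nov: 30 days, starts Fri → 5 of Fri, Sat
Dec: 31 days, starts Sun → 5 of Sun, Mon, Tue
Months with five Thursdays: Jan, May, Aug, Oct.

4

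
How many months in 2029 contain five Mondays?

5

A month has five Mondays exactly when Monday falls within its first (length − 28) days.
Jan: 31 days, starts Mon → 5 of Mon, Tue, Wed ✓
Feb: 28 days, starts Thu → 5 of (none)
Mar: 31 days, starts Thu → 5 of Thu, Fri, Sat
Apr: 30 days, starts Sun → 5 of Sun, Mon ✓
May: 31 days, starts Tue → 5 of Tue, Wed, Thu
Jun: 30 days, starts Fri → 5 of Fri, Sat
Jul: 31 days, starts Sun → 5 of Sun, Mon, Tue ✓
Aug: 31 days, starts Wed → 5 of Wed, Thu, Fri
Sep: 30 days, starts Sat → 5 of Sat, Sun
Oct: 31 days, starts Mon → 5 of Mon, Tue, Wed ✓
Nov: 30 days, starts Thu → 5 of Thu, Fri
Dec: 31 days, starts Sat → 5 of Sat, Sun, Mon ✓
Months with five Mondays: Jan, Apr, Jul, Oct, Dec.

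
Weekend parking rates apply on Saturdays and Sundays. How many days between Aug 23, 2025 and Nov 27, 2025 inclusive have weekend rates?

28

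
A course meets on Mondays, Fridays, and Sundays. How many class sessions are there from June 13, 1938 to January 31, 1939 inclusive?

100

June 13, 1938 is a Monday.
That's 233 days from start to end, counting both.
233 = 7 × 33 + 2, so there are 33 full weeks plus 2 extra days.
Each full week contributes 3 days from the set (Mon, Fri, Sun): 33 × 3 = 99.
The 2 extra days are Monday, Tuesday — 1 of them qualifies.
Total: 99 + 1 = 100.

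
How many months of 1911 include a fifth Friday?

4

A month has five Fridays exactly when Friday falls within its first (length − 28) days.
Jan: 31 days, starts Sun → 5 of Sun, Mon, Tue
Feb: 28 days, starts Wed → 5 of (none)
Mar: 31 days, starts Wed → 5 of Wed, Thu, Fri ✓
Apr: 30 days, starts Sat → 5 of Sat, Sun
May: 31 days, starts Mon → 5 of Mon, Tue, Wed
Jun: 30 days, starts Thu → 5 of Thu, Fri ✓
Jul: 31 days, starts Sat → 5 of Sat, Sun, Mon
Aug: 31 days, starts Tue → 5 of Tue, Wed, Thu
Sep: 30 days, starts Fri → 5 of Fri, Sat ✓
Oct: 31 days, starts Sun → 5 of Sun, Mon, Tue
Nov: 30 days, starts Wed → 5 of Wed, Thu
Dec: 31 days, starts Fri → 5 of Fri, Sat, Sun ✓
Months with five Fridays: Mar, Jun, Sep, Dec.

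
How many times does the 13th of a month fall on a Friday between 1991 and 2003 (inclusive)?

21

Friday-the-13ths by year:
1991: Sep, Dec
1992: Mar, Nov
1993: Aug
1994: May
1995: Jan, Oct
1996: Sep, Dec
1997: Jun
1998: Feb, Mar, Nov
1999: Aug
2000: Oct
2001: Apr, Jul
2002: Sep, Dec
2003: Jun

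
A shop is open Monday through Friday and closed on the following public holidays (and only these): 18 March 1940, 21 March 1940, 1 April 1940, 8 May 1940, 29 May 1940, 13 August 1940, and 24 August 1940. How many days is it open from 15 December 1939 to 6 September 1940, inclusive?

185

15 December 1939 is a Friday.
The range spans 267 days (inclusive of both endpoints).
267 = 7 × 38 + 1, so there are 38 full weeks plus 1 extra day.
Each full week contributes 5 weekdays (Mon–Fri): 38 × 5 = 190.
The 1 extra day is Fri — 1 of them qualifies.
Total: 190 + 1 = 191.
Holidays: 18 March 1940 (Mon); 21 March 1940 (Thu); 1 April 1940 (Mon); 8 May 1940 (Wed); 29 May 1940 (Wed); 13 August 1940 (Tue); 24 August 1940 (Sat).
6 of the 7 holidays fall on weekdays; the rest are weekends and were already excluded.
Business days: 191 − 6 = 185.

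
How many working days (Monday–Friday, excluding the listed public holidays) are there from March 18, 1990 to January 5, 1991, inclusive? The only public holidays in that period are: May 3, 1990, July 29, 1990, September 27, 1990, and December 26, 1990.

207 working days

March 18, 1990 is a Sunday.
That's 294 days from start to end, counting both.
294 = 7 × 42, so the span is exactly 42 full weeks.
Each full week contributes 5 weekdays (Mon–Fri): 42 × 5 = 210.
Holidays: May 3, 1990 (Thu); July 29, 1990 (Sun); September 27, 1990 (Thu); December 26, 1990 (Wed).
3 of the 4 holidays fall on weekdays; the rest are weekends and were already excluded.
Business days: 210 − 3 = 207.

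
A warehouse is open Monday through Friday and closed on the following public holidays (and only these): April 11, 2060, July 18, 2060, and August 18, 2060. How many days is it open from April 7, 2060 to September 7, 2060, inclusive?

April 7, 2060 is a Wednesday.
From April 7, 2060 to September 7, 2060 is 154 days inclusive.
154 = 7 × 22, so the span is exactly 22 full weeks.
Each full week contributes 5 weekdays (Mon–Fri): 22 × 5 = 110.
Total: 110.
Holidays: April 11, 2060 (Sun); July 18, 2060 (Sun); August 18, 2060 (Wed).
1 of the 3 holidays fall on weekdays; the rest are weekends and were already excluded.
Business days: 110 − 1 = 109.

109 working days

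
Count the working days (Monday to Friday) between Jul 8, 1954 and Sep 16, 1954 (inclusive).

51 weekdays

Jul 8, 1954 is a Thursday.
The range spans 71 days (inclusive of both endpoints).
71 = 7 × 10 + 1, so there are 10 full weeks plus 1 extra day.
Each full week contributes 5 weekdays (Mon–Fri): 10 × 5 = 50.
The 1 extra day is Thu — 1 of them qualifies.
Total: 50 + 1 = 51.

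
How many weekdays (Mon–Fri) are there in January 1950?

Jan 1, 1950 is a Sunday.
From Jan 1, 1950 to Jan 31, 1950 is 31 days inclusive.
31 = 7 × 4 + 3, so there are 4 full weeks plus 3 extra days.
Each full week contributes 5 weekdays (Mon–Fri): 4 × 5 = 20.
The 3 extra days are Sunday, Monday, Tuesday — 2 of them qualify.
Total: 20 + 2 = 22.

22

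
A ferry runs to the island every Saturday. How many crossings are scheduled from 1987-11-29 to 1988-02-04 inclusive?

9

1987-11-29 is a Sunday.
That's 68 days from start to end, counting both.
68 = 7 × 9 + 5, so there are 9 full weeks plus 5 extra days.
Each full week contributes one Saturday: 9 so far.
The 5 extra days are Sun, Mon, Tue, Wed, Thu — none qualify.
Total: 9 + 0 = 9.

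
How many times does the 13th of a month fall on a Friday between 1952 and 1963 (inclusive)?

22

Friday-the-13ths by year:
1952: Jun
1953: Feb, Mar, Nov
1954: Aug
1955: May
1956: Jan, Apr, Jul
1957: Sep, Dec
1958: Jun
1959: Feb, Mar, Nov
1960: May
1961: Jan, Oct
1962: Apr, Jul
1963: Sep, Dec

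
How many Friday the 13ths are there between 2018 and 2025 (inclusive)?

13

Friday-the-13ths by year:
2018: Apr, Jul
2019: Sep, Dec
2020: Mar, Nov
2021: Aug
2022: May
2023: Jan, Oct
2024: Sep, Dec
2025: Jun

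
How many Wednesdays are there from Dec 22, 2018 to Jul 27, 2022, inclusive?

Dec 22, 2018 is a Saturday.
The range spans 1314 days (inclusive of both endpoints).
1314 = 7 × 187 + 5, so there are 187 full weeks plus 5 extra days.
Each full week contributes one Wednesday: 187 so far.
The 5 extra days are Saturday, Sunday, Monday, Tuesday, Wednesday — 1 of them qualifies.
Total: 187 + 1 = 188.

188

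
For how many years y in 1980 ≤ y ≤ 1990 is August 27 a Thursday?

Day of week of August 27 in each year:
1980: Wed, 1981: Thu ✓, 1982: Fri, 1983: Sat, 1984: Mon, 1985: Tue, 1986: Wed, 1987: Thu ✓, 1988: Sat, 1989: Sun, 1990: Mon
Thursdays: 1981, 1987.

2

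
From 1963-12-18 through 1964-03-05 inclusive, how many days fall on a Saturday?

11 Saturdays

1963-12-18 is a Wednesday.
From 1963-12-18 to 1964-03-05 is 79 days inclusive.
79 = 7 × 11 + 2, so there are 11 full weeks plus 2 extra days.
Each full week contributes one Saturday: 11 so far.
The 2 extra days are Wed, Thu — none qualify.
Total: 11 + 0 = 11.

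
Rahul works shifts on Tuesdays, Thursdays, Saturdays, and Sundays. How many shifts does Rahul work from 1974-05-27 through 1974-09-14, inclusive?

63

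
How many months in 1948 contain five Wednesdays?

A month has five Wednesdays exactly when Wednesday falls within its first (length − 28) days.
Jan: 31 days, starts Thu → 5 of Thu, Fri, Sat
Feb: 29 days, starts Sun → 5 of Sun
Mar: 31 days, starts Mon → 5 of Mon, Tue, Wed ✓
Apr: 30 days, starts Thu → 5 of Thu, Fri
May: 31 days, starts Sat → 5 of Sat, Sun, Mon
Jun: 30 days, starts Tue → 5 of Tue, Wed ✓
Jul: 31 days, starts Thu → 5 of Thu, Fri, Sat
Aug: 31 days, starts Sun → 5 of Sun, Mon, Tue
Sep: 30 days, starts Wed → 5 of Wed, Thu ✓
Oct: 31 days, starts Fri → 5 of Fri, Sat, Sun
Nov: 30 days, starts Mon → 5 of Mon, Tue
Dec: 31 days, starts Wed → 5 of Wed, Thu, Fri ✓
Months with five Wednesdays: Mar, Jun, Sep, Dec.

4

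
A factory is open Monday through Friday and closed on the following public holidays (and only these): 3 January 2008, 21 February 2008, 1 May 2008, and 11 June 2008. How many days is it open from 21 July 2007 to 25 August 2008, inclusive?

282 business days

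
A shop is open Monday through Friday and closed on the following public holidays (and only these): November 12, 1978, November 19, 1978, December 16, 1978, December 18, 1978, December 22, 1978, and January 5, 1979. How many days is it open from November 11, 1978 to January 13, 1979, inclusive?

42 business days

November 11, 1978 is a Saturday.
That's 64 days from start to end, counting both.
64 = 7 × 9 + 1, so there are 9 full weeks plus 1 extra day.
Each full week contributes 5 weekdays (Mon–Fri): 9 × 5 = 45.
The 1 extra day is Saturday — none qualify.
Total: 45 + 0 = 45.
Holidays: November 12, 1978 (Sun); November 19, 1978 (Sun); December 16, 1978 (Sat); December 18, 1978 (Mon); December 22, 1978 (Fri); January 5, 1979 (Fri).
3 of the 6 holidays fall on weekdays; the rest are weekends and were already excluded.
Business days: 45 − 3 = 42.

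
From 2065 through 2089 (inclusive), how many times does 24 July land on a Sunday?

Day of week of July 24 in each year:
2065: Fri, 2066: Sat, 2067: Sun ✓, 2068: Tue, 2069: Wed, 2070: Thu, 2071: Fri, 2072: Sun ✓, 2073: Mon, 2074: Tue, 2075: Wed, 2076: Fri, 2077: Sat, 2078: Sun ✓, 2079: Mon, 2080: Wed, 2081: Thu, 2082: Fri, 2083: Sat, 2084: Mon, 2085: Tue, 2086: Wed, 2087: Thu, 2088: Sat, 2089: Sun ✓
Sundays: 2067, 2072, 2078, 2089.

4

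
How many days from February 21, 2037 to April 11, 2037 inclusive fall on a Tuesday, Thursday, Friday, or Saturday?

29

February 21, 2037 is a Saturday.
From February 21, 2037 to April 11, 2037 is 50 days inclusive.
50 = 7 × 7 + 1, so there are 7 full weeks plus 1 extra day.
Each full week contributes 4 days from the set (Tue, Thu, Fri, Sat): 7 × 4 = 28.
The 1 extra day is Saturday — 1 of them qualifies.
Total: 28 + 1 = 29.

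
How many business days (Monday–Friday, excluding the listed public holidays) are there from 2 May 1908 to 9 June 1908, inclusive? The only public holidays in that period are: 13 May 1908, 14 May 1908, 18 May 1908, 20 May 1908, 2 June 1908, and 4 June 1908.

21 business days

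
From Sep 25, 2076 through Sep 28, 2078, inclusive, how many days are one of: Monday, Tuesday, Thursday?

314

Sep 25, 2076 is a Friday.
From Sep 25, 2076 to Sep 28, 2078 is 734 days inclusive.
734 = 7 × 104 + 6, so there are 104 full weeks plus 6 extra days.
Each full week contributes 3 days from the set (Mon, Tue, Thu): 104 × 3 = 312.
The 6 extra days are Fri, Sat, Sun, Mon, Tue, Wed — 2 of them qualify.
Total: 312 + 2 = 314.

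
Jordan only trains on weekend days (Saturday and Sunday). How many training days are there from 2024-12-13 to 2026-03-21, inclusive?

133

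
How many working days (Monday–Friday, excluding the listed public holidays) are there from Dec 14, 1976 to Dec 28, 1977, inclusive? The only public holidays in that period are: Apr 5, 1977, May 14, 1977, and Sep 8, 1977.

Dec 14, 1976 is a Tuesday.
That's 380 days from start to end, counting both.
380 = 7 × 54 + 2, so there are 54 full weeks plus 2 extra days.
Each full week contributes 5 weekdays (Mon–Fri): 54 × 5 = 270.
The 2 extra days are Tue, Wed — 2 of them qualify.
Total: 270 + 2 = 272.
Holidays: Apr 5, 1977 (Tue); May 14, 1977 (Sat); Sep 8, 1977 (Thu).
2 of the 3 holidays fall on weekdays; the rest are weekends and were already excluded.
Business days: 272 − 2 = 270.

270 working days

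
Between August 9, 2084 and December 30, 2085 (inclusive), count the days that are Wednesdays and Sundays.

August 9, 2084 is a Wednesday.
The range spans 509 days (inclusive of both endpoints).
509 = 7 × 72 + 5, so there are 72 full weeks plus 5 extra days.
Each full week contributes 2 days from the set (Wed, Sun): 72 × 2 = 144.
The 5 extra days are Wed, Thu, Fri, Sat, Sun — 2 of them qualify.
Total: 144 + 2 = 146.

146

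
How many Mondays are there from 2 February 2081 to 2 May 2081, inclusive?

2 February 2081 is a Sunday.
The range spans 90 days (inclusive of both endpoints).
90 = 7 × 12 + 6, so there are 12 full weeks plus 6 extra days.
Each full week contributes one Monday: 12 so far.
The 6 extra days are Sun, Mon, Tue, Wed, Thu, Fri — 1 of them qualifies.
Total: 12 + 1 = 13.

13 Mondays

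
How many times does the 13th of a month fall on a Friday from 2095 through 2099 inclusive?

10

Friday-the-13ths by year:
2095: May
2096: Jan, Apr, Jul
2097: Sep, Dec
2098: Jun
2099: Feb, Mar, Nov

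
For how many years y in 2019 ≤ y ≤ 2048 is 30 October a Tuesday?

4

Day of week of October 30 in each year:
2019: Wed, 2020: Fri, 2021: Sat, 2022: Sun, 2023: Mon, 2024: Wed, 2025: Thu, 2026: Fri, 2027: Sat, 2028: Mon, 2029: Tue ✓, 2030: Wed, 2031: Thu, 2032: Sat, 2033: Sun, 2034: Mon, 2035: Tue ✓, 2036: Thu, 2037: Fri, 2038: Sat, 2039: Sun, 2040: Tue ✓, 2041: Wed, 2042: Thu, 2043: Fri, 2044: Sun, 2045: Mon, 2046: Tue ✓, 2047: Wed, 2048: Fri
Tuesdays: 2029, 2035, 2040, 2046.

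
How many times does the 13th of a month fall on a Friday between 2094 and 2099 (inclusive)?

11

Friday-the-13ths by year:
2094: Aug
2095: May
2096: Jan, Apr, Jul
2097: Sep, Dec
2098: Jun
2099: Feb, Mar, Nov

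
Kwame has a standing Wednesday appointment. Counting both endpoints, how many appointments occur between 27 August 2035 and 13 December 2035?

16 Wednesdays

27 August 2035 is a Monday.
That's 109 days from start to end, counting both.
109 = 7 × 15 + 4, so there are 15 full weeks plus 4 extra days.
Each full week contributes one Wednesday: 15 so far.
The 4 extra days are Mon, Tue, Wed, Thu — 1 of them qualifies.
Total: 15 + 1 = 16.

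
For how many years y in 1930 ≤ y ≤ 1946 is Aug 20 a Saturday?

2

Day of week of August 20 in each year:
1930: Wed, 1931: Thu, 1932: Sat ✓, 1933: Sun, 1934: Mon, 1935: Tue, 1936: Thu, 1937: Fri, 1938: Sat ✓, 1939: Sun, 1940: Tue, 1941: Wed, 1942: Thu, 1943: Fri, 1944: Sun, 1945: Mon, 1946: Tue
Saturdays: 1932, 1938.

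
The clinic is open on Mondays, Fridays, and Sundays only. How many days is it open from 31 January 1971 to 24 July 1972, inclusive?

233

31 January 1971 is a Sunday.
From 31 January 1971 to 24 July 1972 is 541 days inclusive.
541 = 7 × 77 + 2, so there are 77 full weeks plus 2 extra days.
Each full week contributes 3 days from the set (Mon, Fri, Sun): 77 × 3 = 231.
The 2 extra days are Sunday, Monday — 2 of them qualify.
Total: 231 + 2 = 233.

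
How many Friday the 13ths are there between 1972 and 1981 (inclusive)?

Friday-the-13ths by year:
1972: Oct
1973: Apr, Jul
1974: Sep, Dec
1975: Jun
1976: Feb, Aug
1977: May
1978: Jan, Oct
1979: Apr, Jul
1980: Jun
1981: Feb, Mar, Nov

17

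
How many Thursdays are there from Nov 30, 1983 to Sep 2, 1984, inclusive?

Nov 30, 1983 is a Wednesday.
That's 278 days from start to end, counting both.
278 = 7 × 39 + 5, so there are 39 full weeks plus 5 extra days.
Each full week contributes one Thursday: 39 so far.
The 5 extra days are Wed, Thu, Fri, Sat, Sun — 1 of them qualifies.
Total: 39 + 1 = 40.

40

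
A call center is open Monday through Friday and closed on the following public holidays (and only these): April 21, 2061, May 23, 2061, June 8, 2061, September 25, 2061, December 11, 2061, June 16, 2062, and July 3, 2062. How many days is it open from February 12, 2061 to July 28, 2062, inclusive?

375

February 12, 2061 is a Saturday.
From February 12, 2061 to July 28, 2062 is 532 days inclusive.
532 = 7 × 76, so the span is exactly 76 full weeks.
Each full week contributes 5 weekdays (Mon–Fri): 76 × 5 = 380.
Holidays: April 21, 2061 (Thu); May 23, 2061 (Mon); June 8, 2061 (Wed); September 25, 2061 (Sun); December 11, 2061 (Sun); June 16, 2062 (Fri); July 3, 2062 (Mon).
5 of the 7 holidays fall on weekdays; the rest are weekends and were already excluded.
Business days: 380 − 5 = 375.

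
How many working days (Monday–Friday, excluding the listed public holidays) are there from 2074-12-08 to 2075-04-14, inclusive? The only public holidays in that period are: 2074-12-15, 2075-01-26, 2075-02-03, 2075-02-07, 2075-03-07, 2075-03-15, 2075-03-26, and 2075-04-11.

2074-12-08 is a Saturday.
From 2074-12-08 to 2075-04-14 is 128 days inclusive.
128 = 7 × 18 + 2, so there are 18 full weeks plus 2 extra days.
Each full week contributes 5 weekdays (Mon–Fri): 18 × 5 = 90.
The 2 extra days are Saturday, Sunday — none qualify.
Total: 90 + 0 = 90.
Holidays: 2074-12-15 (Sat); 2075-01-26 (Sat); 2075-02-03 (Sun); 2075-02-07 (Thu); 2075-03-07 (Thu); 2075-03-15 (Fri); 2075-03-26 (Tue); 2075-04-11 (Thu).
5 of the 8 holidays fall on weekdays; the rest are weekends and were already excluded.
Business days: 90 − 5 = 85.

85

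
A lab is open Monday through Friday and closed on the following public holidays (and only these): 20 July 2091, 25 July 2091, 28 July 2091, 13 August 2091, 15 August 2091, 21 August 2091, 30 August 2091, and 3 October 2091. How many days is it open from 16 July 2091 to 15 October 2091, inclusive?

59

16 July 2091 is a Monday.
That's 92 days from start to end, counting both.
92 = 7 × 13 + 1, so there are 13 full weeks plus 1 extra day.
Each full week contributes 5 weekdays (Mon–Fri): 13 × 5 = 65.
The 1 extra day is Mon — 1 of them qualifies.
Total: 65 + 1 = 66.
Holidays: 20 July 2091 (Fri); 25 July 2091 (Wed); 28 July 2091 (Sat); 13 August 2091 (Mon); 15 August 2091 (Wed); 21 August 2091 (Tue); 30 August 2091 (Thu); 3 October 2091 (Wed).
7 of the 8 holidays fall on weekdays; the rest are weekends and were already excluded.
Business days: 66 − 7 = 59.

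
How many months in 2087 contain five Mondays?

4

A month has five Mondays exactly when Monday falls within its first (length − 28) days.
Jan: 31 days, starts Wed → 5 of Wed, Thu, Fri
Feb: 28 days, starts Sat → 5 of (none)
Mar: 31 days, starts Sat → 5 of Sat, Sun, Mon ✓
Apr: 30 days, starts Tue → 5 of Tue, Wed
May: 31 days, starts Thu → 5 of Thu, Fri, Sat
Jun: 30 days, starts Sun → 5 of Sun, Mon ✓
Jul: 31 days, starts Tue → 5 of Tue, Wed, Thu
Aug: 31 days, starts Fri → 5 of Fri, Sat, Sun
Sep: 30 days, starts Mon → 5 of Mon, Tue ✓
Oct: 31 days, starts Wed → 5 of Wed, Thu, Fri
Nov: 30 days, starts Sat → 5 of Sat, Sun
Dec: 31 days, starts Mon → 5 of Mon, Tue, Wed ✓
Months with five Mondays: Mar, Jun, Sep, Dec.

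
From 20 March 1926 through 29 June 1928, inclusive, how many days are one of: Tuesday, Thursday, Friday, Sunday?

476

20 March 1926 is a Saturday.
The range spans 833 days (inclusive of both endpoints).
833 = 7 × 119, so the span is exactly 119 full weeks.
Each full week contributes 4 days from the set (Tue, Thu, Fri, Sun): 119 × 4 = 476.
Total: 476.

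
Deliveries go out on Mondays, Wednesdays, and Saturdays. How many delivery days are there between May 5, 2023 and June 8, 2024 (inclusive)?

May 5, 2023 is a Friday.
That's 401 days from start to end, counting both.
401 = 7 × 57 + 2, so there are 57 full weeks plus 2 extra days.
Each full week contributes 3 days from the set (Mon, Wed, Sat): 57 × 3 = 171.
The 2 extra days are Friday, Saturday — 1 of them qualifies.
Total: 171 + 1 = 172.

172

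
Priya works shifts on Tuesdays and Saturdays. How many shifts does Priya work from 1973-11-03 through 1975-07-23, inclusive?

1973-11-03 is a Saturday.
That's 628 days from start to end, counting both.
628 = 7 × 89 + 5, so there are 89 full weeks plus 5 extra days.
Each full week contributes 2 days from the set (Tue, Sat): 89 × 2 = 178.
The 5 extra days are Sat, Sun, Mon, Tue, Wed — 2 of them qualify.
Total: 178 + 2 = 180.

180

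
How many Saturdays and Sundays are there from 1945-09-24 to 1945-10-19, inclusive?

6

1945-09-24 is a Monday.
From 1945-09-24 to 1945-10-19 is 26 days inclusive.
26 = 7 × 3 + 5, so there are 3 full weeks plus 5 extra days.
Each full week contributes 2 weekend days (Sat, Sun): 3 × 2 = 6.
The 5 extra days are Mon, Tue, Wed, Thu, Fri — none qualify.
Total: 6 + 0 = 6.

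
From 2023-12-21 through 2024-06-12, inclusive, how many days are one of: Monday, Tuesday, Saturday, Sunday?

2023-12-21 is a Thursday.
From 2023-12-21 to 2024-06-12 is 175 days inclusive.
175 = 7 × 25, so the span is exactly 25 full weeks.
Each full week contributes 4 days from the set (Mon, Tue, Sat, Sun): 25 × 4 = 100.
Total: 100.

100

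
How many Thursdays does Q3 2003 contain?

13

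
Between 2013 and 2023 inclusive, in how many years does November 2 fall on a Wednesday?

2

Day of week of November 2 in each year:
2013: Sat, 2014: Sun, 2015: Mon, 2016: Wed ✓, 2017: Thu, 2018: Fri, 2019: Sat, 2020: Mon, 2021: Tue, 2022: Wed ✓, 2023: Thu
Wednesdays: 2016, 2022.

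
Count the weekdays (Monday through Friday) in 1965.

261 weekdays

1 January 1965 is a Friday.
From 1 January 1965 to 31 December 1965 is 365 days inclusive.
365 = 7 × 52 + 1, so there are 52 full weeks plus 1 extra day.
Each full week contributes 5 weekdays (Mon–Fri): 52 × 5 = 260.
The 1 extra day is Friday — 1 of them qualifies.
Total: 260 + 1 = 261.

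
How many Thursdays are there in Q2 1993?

13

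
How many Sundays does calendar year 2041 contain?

Jan 1, 2041 is a Tuesday.
From Jan 1, 2041 to Dec 31, 2041 is 365 days inclusive.
365 = 7 × 52 + 1, so there are 52 full weeks plus 1 extra day.
Each full week contributes one Sunday: 52 so far.
The 1 extra day is Tuesday — none qualify.
Total: 52 + 0 = 52.

52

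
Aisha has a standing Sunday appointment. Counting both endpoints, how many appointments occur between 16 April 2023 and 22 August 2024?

16 April 2023 is a Sunday.
That's 495 days from start to end, counting both.
495 = 7 × 70 + 5, so there are 70 full weeks plus 5 extra days.
Each full week contributes one Sunday: 70 so far.
The 5 extra days are Sun, Mon, Tue, Wed, Thu — 1 of them qualifies.
Total: 70 + 1 = 71.

71 Sundays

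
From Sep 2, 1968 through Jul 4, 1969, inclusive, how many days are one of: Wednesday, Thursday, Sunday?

131

Sep 2, 1968 is a Monday.
From Sep 2, 1968 to Jul 4, 1969 is 306 days inclusive.
306 = 7 × 43 + 5, so there are 43 full weeks plus 5 extra days.
Each full week contributes 3 days from the set (Wed, Thu, Sun): 43 × 3 = 129.
The 5 extra days are Mon, Tue, Wed, Thu, Fri — 2 of them qualify.
Total: 129 + 2 = 131.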